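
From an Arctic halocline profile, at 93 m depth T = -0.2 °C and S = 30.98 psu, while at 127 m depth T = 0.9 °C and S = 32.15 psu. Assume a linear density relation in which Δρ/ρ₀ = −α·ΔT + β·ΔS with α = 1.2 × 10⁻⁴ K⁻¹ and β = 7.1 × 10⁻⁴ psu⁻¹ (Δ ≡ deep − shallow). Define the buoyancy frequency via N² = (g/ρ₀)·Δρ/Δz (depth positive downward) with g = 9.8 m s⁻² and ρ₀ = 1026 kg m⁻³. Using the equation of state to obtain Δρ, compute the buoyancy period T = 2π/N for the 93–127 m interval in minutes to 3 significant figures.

ΔT = +1.1 K, ΔS = +1.17 psu (deep − shallow).
Δρ/ρ₀ = −αΔT + βΔS = -1.32 × 10⁻⁴ + 8.307 × 10⁻⁴ = 6.987 × 10⁻⁴, so Δρ ≈ 0.7169 kg m⁻³.
N² = (g/ρ₀)·Δρ/Δz = g·(Δρ/ρ₀)/Δz = 9.8 × 6.987 × 10⁻⁴ / 34 = 2.0139 × 10⁻⁴ s⁻².
N = √(2.0139 × 10⁻⁴) = 0.014191 rad s⁻¹ → T = 2π/N = 442.76 s = 7.3793 min ≈ 7.38 min.

7.38 min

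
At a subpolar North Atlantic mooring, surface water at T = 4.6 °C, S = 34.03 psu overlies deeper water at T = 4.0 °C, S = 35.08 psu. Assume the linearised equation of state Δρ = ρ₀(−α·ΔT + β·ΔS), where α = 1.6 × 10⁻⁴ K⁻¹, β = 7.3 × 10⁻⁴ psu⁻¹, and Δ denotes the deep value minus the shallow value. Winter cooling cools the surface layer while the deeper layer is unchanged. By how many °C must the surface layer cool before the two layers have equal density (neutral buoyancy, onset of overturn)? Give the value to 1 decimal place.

Neutral buoyancy requires Δρ = 0, i.e. −α(T_deep − T_surf′) + β(S_deep − S_surf) = 0.
T_surf′ = T_deep − (β/α)·ΔS = 4.0 − (7.3 × 10⁻⁴/1.6 × 10⁻⁴)·(+1.05) = -0.791 °C.
Cooling required: 4.6 − (-0.791) = 5.391 °C.

5.4 °C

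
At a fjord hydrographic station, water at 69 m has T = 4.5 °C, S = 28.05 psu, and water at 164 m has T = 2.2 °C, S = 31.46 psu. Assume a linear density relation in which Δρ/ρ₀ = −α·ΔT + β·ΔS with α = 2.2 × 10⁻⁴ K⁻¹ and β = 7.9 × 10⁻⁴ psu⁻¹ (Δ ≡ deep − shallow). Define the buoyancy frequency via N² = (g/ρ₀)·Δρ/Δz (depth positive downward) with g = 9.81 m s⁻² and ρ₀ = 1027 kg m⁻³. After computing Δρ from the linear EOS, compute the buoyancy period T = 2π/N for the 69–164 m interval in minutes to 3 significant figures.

ΔT = -2.3 K, ΔS = +3.41 psu (deep − shallow).
Δρ/ρ₀ = −αΔT + βΔS = 5.06 × 10⁻⁴ + 2.6939 × 10⁻³ = 3.1999 × 10⁻³, so Δρ ≈ 3.286 kg m⁻³.
N² = (g/ρ₀)·Δρ/Δz = g·(Δρ/ρ₀)/Δz = 9.81 × 3.1999 × 10⁻³ / 95 = 3.3043 × 10⁻⁴ s⁻².
N = √(3.3043 × 10⁻⁴) = 0.018178 rad s⁻¹ → T = 2π/N = 345.65 s = 5.7608 min ≈ 5.76 min.

5.76 min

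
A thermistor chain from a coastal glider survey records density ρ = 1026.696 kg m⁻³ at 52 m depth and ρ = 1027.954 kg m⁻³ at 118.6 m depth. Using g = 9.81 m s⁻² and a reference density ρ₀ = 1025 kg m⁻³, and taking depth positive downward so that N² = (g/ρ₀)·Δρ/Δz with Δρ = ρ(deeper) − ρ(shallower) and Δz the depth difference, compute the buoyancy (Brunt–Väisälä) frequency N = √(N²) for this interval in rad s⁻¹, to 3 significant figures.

Δρ = 1027.954 − 1026.696 = 1.258 kg m⁻³ over Δz = 118.6 − 52 = 66.6 m.
N² = (9.81/1025) × (1.258/66.6) = 1.8078 × 10⁻⁴ s⁻².
N = √(1.8078 × 10⁻⁴) = 0.013445 rad s⁻¹ ≈ 0.0134 rad s⁻¹.

0.0134 rad s⁻¹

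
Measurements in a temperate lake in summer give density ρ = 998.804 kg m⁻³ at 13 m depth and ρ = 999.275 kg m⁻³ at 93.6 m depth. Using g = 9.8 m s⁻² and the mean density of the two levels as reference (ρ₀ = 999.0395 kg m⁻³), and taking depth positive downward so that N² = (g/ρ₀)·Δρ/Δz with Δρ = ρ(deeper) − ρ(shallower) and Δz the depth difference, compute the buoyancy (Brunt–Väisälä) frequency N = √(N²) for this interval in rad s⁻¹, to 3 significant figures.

Δρ = 999.275 − 998.804 = 0.471 kg m⁻³ over Δz = 93.6 − 13 = 80.6 m.
N² = (9.8/999.0395) × (0.471/80.6) = 5.7323 × 10⁻⁵ s⁻².
N = √(5.7323 × 10⁻⁵) = 7.5712 × 10⁻³ rad s⁻¹ ≈ 7.57 × 10⁻³ rad s⁻¹.
Since Δρ > 0 the layer is stably stratified.

7.57 × 10⁻³ rad s⁻¹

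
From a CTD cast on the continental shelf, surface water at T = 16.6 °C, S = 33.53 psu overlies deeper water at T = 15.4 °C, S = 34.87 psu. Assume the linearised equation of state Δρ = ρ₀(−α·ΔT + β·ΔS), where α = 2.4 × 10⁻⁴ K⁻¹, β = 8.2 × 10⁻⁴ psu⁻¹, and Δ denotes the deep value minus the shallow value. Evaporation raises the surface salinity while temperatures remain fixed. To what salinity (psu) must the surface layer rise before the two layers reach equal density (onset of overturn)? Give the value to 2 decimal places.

Neutral buoyancy requires −α(T_deep − T_surf) + β(S_deep − S_surf′) = 0.
S_surf′ = S_deep − (α/β)·ΔT = 34.87 − (2.4 × 10⁻⁴/8.2 × 10⁻⁴)·(-1.2) = 35.2212 psu.
Increase required: 35.2212 − 33.53 = 1.6912 psu.

35.22 psu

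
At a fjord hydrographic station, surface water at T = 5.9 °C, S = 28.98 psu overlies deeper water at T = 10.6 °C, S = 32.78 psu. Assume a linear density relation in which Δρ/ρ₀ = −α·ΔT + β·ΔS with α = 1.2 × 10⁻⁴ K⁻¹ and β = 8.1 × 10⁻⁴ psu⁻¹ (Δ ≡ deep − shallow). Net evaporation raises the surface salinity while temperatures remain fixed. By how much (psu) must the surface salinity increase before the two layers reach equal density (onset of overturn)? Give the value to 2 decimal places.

3.10 psu

Neutral buoyancy requires −α(T_deep − T_surf) + β(S_deep − S_surf′) = 0.
S_surf′ = S_deep − (α/β)·ΔT = 32.78 − (1.2 × 10⁻⁴/8.1 × 10⁻⁴)·(+4.7) = 32.0837 psu.
Increase required: 32.0837 − 28.98 = 3.1037 psu.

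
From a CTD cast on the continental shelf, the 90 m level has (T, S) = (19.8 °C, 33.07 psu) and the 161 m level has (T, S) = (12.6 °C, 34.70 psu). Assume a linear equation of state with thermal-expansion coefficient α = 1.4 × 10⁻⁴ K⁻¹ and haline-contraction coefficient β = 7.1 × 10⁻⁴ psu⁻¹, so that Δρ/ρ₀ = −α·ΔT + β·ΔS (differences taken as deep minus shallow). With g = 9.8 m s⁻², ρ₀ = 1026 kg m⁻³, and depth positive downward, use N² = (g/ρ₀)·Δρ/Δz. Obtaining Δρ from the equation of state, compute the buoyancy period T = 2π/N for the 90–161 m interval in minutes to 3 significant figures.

ΔT = -7.2 K, ΔS = +1.63 psu (deep − shallow).
Δρ/ρ₀ = −αΔT + βΔS = 1.008 × 10⁻³ + 1.1573 × 10⁻³ = 2.1653 × 10⁻³, so Δρ ≈ 2.222 kg m⁻³.
N² = (g/ρ₀)·Δρ/Δz = g·(Δρ/ρ₀)/Δz = 9.8 × 2.1653 × 10⁻³ / 71 = 2.9887 × 10⁻⁴ s⁻².
N = √(2.9887 × 10⁻⁴) = 0.017288 rad s⁻¹ → T = 2π/N = 363.44 s = 6.0573 min ≈ 6.06 min.

6.06 min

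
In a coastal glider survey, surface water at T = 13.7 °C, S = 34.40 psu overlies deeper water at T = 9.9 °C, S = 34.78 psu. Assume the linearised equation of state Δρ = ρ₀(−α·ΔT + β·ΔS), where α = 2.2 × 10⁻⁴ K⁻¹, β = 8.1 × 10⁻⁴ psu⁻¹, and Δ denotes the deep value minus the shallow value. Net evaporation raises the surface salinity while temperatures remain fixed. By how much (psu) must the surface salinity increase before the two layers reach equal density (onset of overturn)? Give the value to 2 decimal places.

1.41 psu

Neutral buoyancy requires −α(T_deep − T_surf) + β(S_deep − S_surf′) = 0.
S_surf′ = S_deep − (α/β)·ΔT = 34.78 − (2.2 × 10⁻⁴/8.1 × 10⁻⁴)·(-3.8) = 35.8121 psu.
Increase required: 35.8121 − 34.40 = 1.4121 psu.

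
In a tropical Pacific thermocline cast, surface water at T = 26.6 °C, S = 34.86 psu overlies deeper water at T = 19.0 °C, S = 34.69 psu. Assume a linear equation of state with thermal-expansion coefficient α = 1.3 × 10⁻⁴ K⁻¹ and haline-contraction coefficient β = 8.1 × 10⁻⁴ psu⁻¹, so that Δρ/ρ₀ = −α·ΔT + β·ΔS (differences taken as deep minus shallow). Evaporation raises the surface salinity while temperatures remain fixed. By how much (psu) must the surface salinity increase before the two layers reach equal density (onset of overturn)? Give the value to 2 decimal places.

1.05 psu

Neutral buoyancy requires −α(T_deep − T_surf) + β(S_deep − S_surf′) = 0.
S_surf′ = S_deep − (α/β)·ΔT = 34.69 − (1.3 × 10⁻⁴/8.1 × 10⁻⁴)·(-7.6) = 35.9098 psu.
Increase required: 35.9098 − 34.86 = 1.0498 psu.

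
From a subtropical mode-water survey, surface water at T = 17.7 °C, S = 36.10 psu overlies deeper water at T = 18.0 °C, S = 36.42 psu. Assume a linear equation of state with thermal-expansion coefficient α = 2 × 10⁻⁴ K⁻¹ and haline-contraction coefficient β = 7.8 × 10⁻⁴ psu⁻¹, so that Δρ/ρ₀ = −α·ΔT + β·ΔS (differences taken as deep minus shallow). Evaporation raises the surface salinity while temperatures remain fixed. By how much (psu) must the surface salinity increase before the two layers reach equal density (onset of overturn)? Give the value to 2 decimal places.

Neutral buoyancy requires −α(T_deep − T_surf) + β(S_deep − S_surf′) = 0.
S_surf′ = S_deep − (α/β)·ΔT = 36.42 − (2 × 10⁻⁴/7.8 × 10⁻⁴)·(+0.3) = 36.3431 psu.
Increase required: 36.3431 − 36.10 = 0.2431 psu.

0.24 psu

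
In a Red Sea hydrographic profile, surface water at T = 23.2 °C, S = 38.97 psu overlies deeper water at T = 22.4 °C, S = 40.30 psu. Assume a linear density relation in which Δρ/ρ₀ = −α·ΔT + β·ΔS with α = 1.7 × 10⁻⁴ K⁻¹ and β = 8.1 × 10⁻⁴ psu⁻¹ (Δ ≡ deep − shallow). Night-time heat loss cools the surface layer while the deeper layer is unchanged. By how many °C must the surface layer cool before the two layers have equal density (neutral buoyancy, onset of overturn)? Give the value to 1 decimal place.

7.1 °C

Neutral buoyancy requires Δρ = 0, i.e. −α(T_deep − T_surf′) + β(S_deep − S_surf) = 0.
T_surf′ = T_deep − (β/α)·ΔS = 22.4 − (8.1 × 10⁻⁴/1.7 × 10⁻⁴)·(+1.33) = 16.063 °C.
Cooling required: 23.2 − (16.063) = 7.137 °C.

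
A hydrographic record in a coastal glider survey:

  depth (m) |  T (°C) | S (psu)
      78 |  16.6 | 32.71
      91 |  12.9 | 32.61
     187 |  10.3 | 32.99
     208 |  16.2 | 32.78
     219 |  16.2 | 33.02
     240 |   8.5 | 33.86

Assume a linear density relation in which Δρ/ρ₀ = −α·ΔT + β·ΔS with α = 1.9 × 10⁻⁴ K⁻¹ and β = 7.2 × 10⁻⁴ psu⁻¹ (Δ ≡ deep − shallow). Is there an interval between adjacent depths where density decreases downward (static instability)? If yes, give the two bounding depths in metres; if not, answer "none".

187–208 m

Evaluate Δρ/ρ₀ = −αΔT + βΔS across each adjacent pair:
  78–91 m: −αΔT+βΔS = −(1.9 × 10⁻⁴)(-3.7)+(7.2 × 10⁻⁴)(-0.10) = 6.3 × 10⁻⁴ → stable
  91–187 m: −αΔT+βΔS = −(1.9 × 10⁻⁴)(-2.6)+(7.2 × 10⁻⁴)(+0.38) = 7.7 × 10⁻⁴ → stable
  187–208 m: −αΔT+βΔS = −(1.9 × 10⁻⁴)(+5.9)+(7.2 × 10⁻⁴)(-0.21) = -1.3 × 10⁻³ → UNSTABLE
  208–219 m: −αΔT+βΔS = −(1.9 × 10⁻⁴)(+0.0)+(7.2 × 10⁻⁴)(+0.24) = 1.7 × 10⁻⁴ → stable
  219–240 m: −αΔT+βΔS = −(1.9 × 10⁻⁴)(-7.7)+(7.2 × 10⁻⁴)(+0.84) = 2.1 × 10⁻³ → stable
The 187–208 m interval has Δρ < 0: lighter water underlies denser water.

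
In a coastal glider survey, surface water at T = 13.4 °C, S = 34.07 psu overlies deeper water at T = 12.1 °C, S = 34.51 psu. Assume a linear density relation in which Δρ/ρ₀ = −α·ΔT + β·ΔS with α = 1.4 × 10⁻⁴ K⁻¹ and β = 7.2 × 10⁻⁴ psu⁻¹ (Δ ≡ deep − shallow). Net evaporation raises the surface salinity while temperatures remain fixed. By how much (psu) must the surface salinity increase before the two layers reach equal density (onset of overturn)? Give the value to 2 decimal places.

0.69 psu

Neutral buoyancy requires −α(T_deep − T_surf) + β(S_deep − S_surf′) = 0.
S_surf′ = S_deep − (α/β)·ΔT = 34.51 − (1.4 × 10⁻⁴/7.2 × 10⁻⁴)·(-1.3) = 34.7628 psu.
Increase required: 34.7628 − 34.07 = 0.6928 psu.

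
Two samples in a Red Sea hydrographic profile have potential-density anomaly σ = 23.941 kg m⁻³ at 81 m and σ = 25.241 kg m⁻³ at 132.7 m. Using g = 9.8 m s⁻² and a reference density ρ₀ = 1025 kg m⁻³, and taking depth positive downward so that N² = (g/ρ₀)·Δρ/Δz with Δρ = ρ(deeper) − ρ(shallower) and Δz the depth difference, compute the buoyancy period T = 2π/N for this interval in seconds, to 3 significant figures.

Δρ = 1025.241 − 1023.941 = 1.300 kg m⁻³ over Δz = 132.7 − 81 = 51.7 m.
N² = (9.8/1025) × (1.300/51.7) = 2.4041 × 10⁻⁴ s⁻².
N = √(2.4041 × 10⁻⁴) = 0.015505 rad s⁻¹, so T = 2π/N = 405.24 s ≈ 405 s.
N² > 0, so the interval is statically stable.

405 s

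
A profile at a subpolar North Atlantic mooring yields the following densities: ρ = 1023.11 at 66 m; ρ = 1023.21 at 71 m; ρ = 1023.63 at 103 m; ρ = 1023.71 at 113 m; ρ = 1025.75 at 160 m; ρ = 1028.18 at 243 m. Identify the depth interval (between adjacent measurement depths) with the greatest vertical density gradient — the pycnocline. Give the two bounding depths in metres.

113–160 m

Compute the density gradient over each adjacent pair:
  66–71 m: Δρ/Δz = 0.10/5 = 0.020 kg m⁻⁴
  71–103 m: Δρ/Δz = 0.42/32 = 0.013 kg m⁻⁴
  103–113 m: Δρ/Δz = 0.08/10 = 8.0 × 10⁻³ kg m⁻⁴
  113–160 m: Δρ/Δz = 2.04/47 = 0.043 kg m⁻⁴
  160–243 m: Δρ/Δz = 2.43/83 = 0.029 kg m⁻⁴
The largest gradient is in the 113–160 m interval — the pycnocline.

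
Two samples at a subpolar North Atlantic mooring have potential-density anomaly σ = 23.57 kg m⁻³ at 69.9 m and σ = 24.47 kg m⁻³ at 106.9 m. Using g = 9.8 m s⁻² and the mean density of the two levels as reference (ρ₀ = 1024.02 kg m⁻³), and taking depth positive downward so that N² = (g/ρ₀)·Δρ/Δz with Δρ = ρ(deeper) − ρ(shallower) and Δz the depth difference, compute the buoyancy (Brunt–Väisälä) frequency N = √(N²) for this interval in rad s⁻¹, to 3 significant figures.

0.0153 rad s⁻¹

Δρ = 1024.47 − 1023.57 = 0.90 kg m⁻³ over Δz = 106.9 − 69.9 = 37 m.
N² = (9.8/1024.02) × (0.90/37) = 2.3279 × 10⁻⁴ s⁻².
N = √(2.3279 × 10⁻⁴) = 0.015257 rad s⁻¹ ≈ 0.0153 rad s⁻¹.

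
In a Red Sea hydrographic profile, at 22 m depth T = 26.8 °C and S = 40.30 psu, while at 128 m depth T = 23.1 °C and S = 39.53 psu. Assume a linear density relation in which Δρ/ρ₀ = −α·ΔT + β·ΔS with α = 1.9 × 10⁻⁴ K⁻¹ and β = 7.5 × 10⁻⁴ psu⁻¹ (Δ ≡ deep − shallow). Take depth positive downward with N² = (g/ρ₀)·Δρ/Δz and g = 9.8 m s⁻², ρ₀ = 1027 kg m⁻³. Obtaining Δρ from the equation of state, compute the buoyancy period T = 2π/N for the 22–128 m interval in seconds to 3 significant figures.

1.84 × 10³ s

ΔT = -3.7 K, ΔS = -0.77 psu (deep − shallow).
Δρ/ρ₀ = −αΔT + βΔS = 7.03 × 10⁻⁴ − 5.775 × 10⁻⁴ = 1.255 × 10⁻⁴, so Δρ ≈ 0.1289 kg m⁻³.
N² = (g/ρ₀)·Δρ/Δz = g·(Δρ/ρ₀)/Δz = 9.8 × 1.255 × 10⁻⁴ / 106 = 1.1603 × 10⁻⁵ s⁻².
N = √(1.1603 × 10⁻⁵) = 3.4063 × 10⁻³ rad s⁻¹ → T = 2π/N = 1.8446 × 10³ s ≈ 1.84 × 10³ s.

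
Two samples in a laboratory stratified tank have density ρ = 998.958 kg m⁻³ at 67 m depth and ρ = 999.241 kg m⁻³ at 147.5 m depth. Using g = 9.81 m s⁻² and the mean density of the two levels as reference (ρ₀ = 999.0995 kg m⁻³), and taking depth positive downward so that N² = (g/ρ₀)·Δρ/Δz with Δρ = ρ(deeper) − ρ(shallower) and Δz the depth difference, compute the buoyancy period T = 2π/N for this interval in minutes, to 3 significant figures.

17.8 min

Δρ = 999.241 − 998.958 = 0.283 kg m⁻³ over Δz = 147.5 − 67 = 80.5 m.
N² = (9.81/999.0995) × (0.283/80.5) = 3.4518 × 10⁻⁵ s⁻².
N = √(3.4518 × 10⁻⁵) = 5.8752 × 10⁻³ rad s⁻¹, so T = 2π/N = 1.0694 × 10³ s = 17.823 min ≈ 17.8 min.
Since Δρ > 0 the layer is stably stratified.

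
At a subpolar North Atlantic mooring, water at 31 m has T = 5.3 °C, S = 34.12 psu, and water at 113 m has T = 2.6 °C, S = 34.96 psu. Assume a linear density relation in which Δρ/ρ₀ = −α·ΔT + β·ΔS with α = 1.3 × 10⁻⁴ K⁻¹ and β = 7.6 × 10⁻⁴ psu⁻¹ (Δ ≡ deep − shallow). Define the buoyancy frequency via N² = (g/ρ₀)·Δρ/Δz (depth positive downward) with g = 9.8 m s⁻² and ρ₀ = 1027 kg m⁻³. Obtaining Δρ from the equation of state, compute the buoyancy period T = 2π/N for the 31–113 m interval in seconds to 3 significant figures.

ΔT = -2.7 K, ΔS = +0.84 psu (deep − shallow).
Δρ/ρ₀ = −αΔT + βΔS = 3.51 × 10⁻⁴ + 6.384 × 10⁻⁴ = 9.894 × 10⁻⁴, so Δρ ≈ 1.016 kg m⁻³.
N² = (g/ρ₀)·Δρ/Δz = g·(Δρ/ρ₀)/Δz = 9.8 × 9.894 × 10⁻⁴ / 82 = 1.1825 × 10⁻⁴ s⁻².
N = √(1.1825 × 10⁻⁴) = 0.010874 rad s⁻¹ → T = 2π/N = 577.82 s ≈ 578 s.

578 s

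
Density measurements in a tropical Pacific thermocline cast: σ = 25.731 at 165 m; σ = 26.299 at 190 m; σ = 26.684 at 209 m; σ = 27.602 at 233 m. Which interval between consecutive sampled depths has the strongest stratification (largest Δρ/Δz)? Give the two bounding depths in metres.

209–233 m

Compute the density gradient over each adjacent pair:
  165–190 m: Δρ/Δz = 0.568/25 = 0.023 kg m⁻⁴
  190–209 m: Δρ/Δz = 0.385/19 = 0.020 kg m⁻⁴
  209–233 m: Δρ/Δz = 0.918/24 = 0.038 kg m⁻⁴
The largest gradient is in the 209–233 m interval — the pycnocline.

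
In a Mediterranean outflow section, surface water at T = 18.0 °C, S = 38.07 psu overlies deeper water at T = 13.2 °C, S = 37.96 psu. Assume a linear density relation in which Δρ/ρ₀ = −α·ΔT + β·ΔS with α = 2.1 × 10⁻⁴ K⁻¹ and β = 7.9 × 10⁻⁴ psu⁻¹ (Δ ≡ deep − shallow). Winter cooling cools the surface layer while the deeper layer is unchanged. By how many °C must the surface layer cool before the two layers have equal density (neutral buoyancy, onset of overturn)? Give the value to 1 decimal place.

4.4 °C

Neutral buoyancy requires Δρ = 0, i.e. −α(T_deep − T_surf′) + β(S_deep − S_surf) = 0.
T_surf′ = T_deep − (β/α)·ΔS = 13.2 − (7.9 × 10⁻⁴/2.1 × 10⁻⁴)·(-0.11) = 13.614 °C.
Cooling required: 18.0 − (13.614) = 4.386 °C.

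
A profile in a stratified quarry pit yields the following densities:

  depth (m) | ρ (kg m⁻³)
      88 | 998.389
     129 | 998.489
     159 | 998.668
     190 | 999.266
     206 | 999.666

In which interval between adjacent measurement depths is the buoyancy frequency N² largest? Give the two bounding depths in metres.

190–206 m

Compute the density gradient over each adjacent pair:
  88–129 m: Δρ/Δz = 0.100/41 = 2.4 × 10⁻³ kg m⁻⁴
  129–159 m: Δρ/Δz = 0.179/30 = 6.0 × 10⁻³ kg m⁻⁴
  159–190 m: Δρ/Δz = 0.598/31 = 0.019 kg m⁻⁴
  190–206 m: Δρ/Δz = 0.400/16 = 0.025 kg m⁻⁴
The largest gradient is in the 190–206 m interval — the pycnocline.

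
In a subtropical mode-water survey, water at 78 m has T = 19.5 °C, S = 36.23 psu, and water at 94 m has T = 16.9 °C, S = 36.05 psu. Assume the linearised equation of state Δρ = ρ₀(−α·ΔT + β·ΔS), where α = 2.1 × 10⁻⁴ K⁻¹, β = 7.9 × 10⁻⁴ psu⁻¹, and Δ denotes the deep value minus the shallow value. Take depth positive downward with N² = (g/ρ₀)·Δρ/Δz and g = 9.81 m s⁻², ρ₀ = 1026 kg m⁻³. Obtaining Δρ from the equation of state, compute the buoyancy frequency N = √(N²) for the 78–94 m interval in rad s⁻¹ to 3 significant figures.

ΔT = -2.6 K, ΔS = -0.18 psu (deep − shallow).
Δρ/ρ₀ = −αΔT + βΔS = 5.46 × 10⁻⁴ − 1.422 × 10⁻⁴ = 4.038 × 10⁻⁴, so Δρ ≈ 0.4143 kg m⁻³.
N² = (g/ρ₀)·Δρ/Δz = g·(Δρ/ρ₀)/Δz = 9.81 × 4.038 × 10⁻⁴ / 16 = 2.4758 × 10⁻⁴ s⁻².
N = √(2.4758 × 10⁻⁴) = 0.015735 rad s⁻¹ ≈ 0.0157 rad s⁻¹.

0.0157 rad s⁻¹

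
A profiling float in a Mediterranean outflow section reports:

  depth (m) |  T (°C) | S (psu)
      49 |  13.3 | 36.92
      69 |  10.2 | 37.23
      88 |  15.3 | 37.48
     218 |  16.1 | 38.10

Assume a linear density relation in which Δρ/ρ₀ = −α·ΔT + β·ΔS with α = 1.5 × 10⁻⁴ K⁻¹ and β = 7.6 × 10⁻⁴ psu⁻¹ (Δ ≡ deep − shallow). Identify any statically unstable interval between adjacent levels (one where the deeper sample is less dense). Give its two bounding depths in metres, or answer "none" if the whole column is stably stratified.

69–88 m

Evaluate Δρ/ρ₀ = −αΔT + βΔS across each adjacent pair:
  49–69 m: −αΔT+βΔS = −(1.5 × 10⁻⁴)(-3.1)+(7.6 × 10⁻⁴)(+0.31) = 7.0 × 10⁻⁴ → stable
  69–88 m: −αΔT+βΔS = −(1.5 × 10⁻⁴)(+5.1)+(7.6 × 10⁻⁴)(+0.25) = -5.7 × 10⁻⁴ → UNSTABLE
  88–218 m: −αΔT+βΔS = −(1.5 × 10⁻⁴)(+0.8)+(7.6 × 10⁻⁴)(+0.62) = 3.5 × 10⁻⁴ → stable
The 69–88 m interval has Δρ < 0: lighter water underlies denser water.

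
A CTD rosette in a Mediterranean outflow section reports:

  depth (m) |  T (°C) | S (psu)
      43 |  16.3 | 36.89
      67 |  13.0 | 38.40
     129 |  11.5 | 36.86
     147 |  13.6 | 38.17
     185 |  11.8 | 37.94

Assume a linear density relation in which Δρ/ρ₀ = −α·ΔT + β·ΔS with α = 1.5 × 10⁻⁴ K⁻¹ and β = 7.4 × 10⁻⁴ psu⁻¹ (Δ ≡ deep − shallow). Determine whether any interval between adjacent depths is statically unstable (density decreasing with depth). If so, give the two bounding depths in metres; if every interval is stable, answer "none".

Evaluate Δρ/ρ₀ = −αΔT + βΔS across each adjacent pair:
  43–67 m: −αΔT+βΔS = −(1.5 × 10⁻⁴)(-3.3)+(7.4 × 10⁻⁴)(+1.51) = 1.6 × 10⁻³ → stable
  67–129 m: −αΔT+βΔS = −(1.5 × 10⁻⁴)(-1.5)+(7.4 × 10⁻⁴)(-1.54) = -9.1 × 10⁻⁴ → UNSTABLE
  129–147 m: −αΔT+βΔS = −(1.5 × 10⁻⁴)(+2.1)+(7.4 × 10⁻⁴)(+1.31) = 6.5 × 10⁻⁴ → stable
  147–185 m: −αΔT+βΔS = −(1.5 × 10⁻⁴)(-1.8)+(7.4 × 10⁻⁴)(-0.23) = 1.0 × 10⁻⁴ → stable
The 67–129 m interval has Δρ < 0: lighter water underlies denser water.

67–129 m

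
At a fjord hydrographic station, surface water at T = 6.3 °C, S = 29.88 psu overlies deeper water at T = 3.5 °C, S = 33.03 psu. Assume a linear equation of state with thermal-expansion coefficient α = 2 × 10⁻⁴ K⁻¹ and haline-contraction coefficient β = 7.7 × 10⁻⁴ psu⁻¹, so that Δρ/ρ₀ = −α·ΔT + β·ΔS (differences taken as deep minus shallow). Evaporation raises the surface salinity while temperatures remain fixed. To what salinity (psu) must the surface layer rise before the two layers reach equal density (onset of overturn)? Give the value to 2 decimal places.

33.76 psu

Neutral buoyancy requires −α(T_deep − T_surf) + β(S_deep − S_surf′) = 0.
S_surf′ = S_deep − (α/β)·ΔT = 33.03 − (2 × 10⁻⁴/7.7 × 10⁻⁴)·(-2.8) = 33.7573 psu.
Increase required: 33.7573 − 29.88 = 3.8773 psu.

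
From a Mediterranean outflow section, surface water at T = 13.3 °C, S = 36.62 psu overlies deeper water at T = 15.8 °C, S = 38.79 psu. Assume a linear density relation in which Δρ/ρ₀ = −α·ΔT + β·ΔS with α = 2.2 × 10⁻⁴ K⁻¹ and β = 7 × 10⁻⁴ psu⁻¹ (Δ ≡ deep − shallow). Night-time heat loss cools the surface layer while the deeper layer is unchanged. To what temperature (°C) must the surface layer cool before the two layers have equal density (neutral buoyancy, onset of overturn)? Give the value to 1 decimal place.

8.9 °C

Neutral buoyancy requires Δρ = 0, i.e. −α(T_deep − T_surf′) + β(S_deep − S_surf) = 0.
T_surf′ = T_deep − (β/α)·ΔS = 15.8 − (7 × 10⁻⁴/2.2 × 10⁻⁴)·(+2.17) = 8.895 °C.
Cooling required: 13.3 − (8.895) = 4.405 °C.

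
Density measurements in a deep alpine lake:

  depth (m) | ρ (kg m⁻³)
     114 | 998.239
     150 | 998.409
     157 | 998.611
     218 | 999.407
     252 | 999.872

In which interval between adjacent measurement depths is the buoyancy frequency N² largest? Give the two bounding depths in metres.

150–157 m

Compute the density gradient over each adjacent pair:
  114–150 m: Δρ/Δz = 0.170/36 = 4.7 × 10⁻³ kg m⁻⁴
  150–157 m: Δρ/Δz = 0.202/7 = 0.029 kg m⁻⁴
  157–218 m: Δρ/Δz = 0.796/61 = 0.013 kg m⁻⁴
  218–252 m: Δρ/Δz = 0.465/34 = 0.014 kg m⁻⁴
The largest gradient is in the 150–157 m interval — the pycnocline.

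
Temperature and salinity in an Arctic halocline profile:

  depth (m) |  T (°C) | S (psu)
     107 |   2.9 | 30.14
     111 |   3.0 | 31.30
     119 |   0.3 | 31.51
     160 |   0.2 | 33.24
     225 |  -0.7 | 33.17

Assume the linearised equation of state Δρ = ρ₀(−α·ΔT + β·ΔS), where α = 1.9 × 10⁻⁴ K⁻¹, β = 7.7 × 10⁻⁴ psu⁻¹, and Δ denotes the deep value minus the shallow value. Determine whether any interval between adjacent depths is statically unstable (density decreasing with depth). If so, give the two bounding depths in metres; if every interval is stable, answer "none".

Evaluate Δρ/ρ₀ = −αΔT + βΔS across each adjacent pair:
  107–111 m: −αΔT+βΔS = −(1.9 × 10⁻⁴)(+0.1)+(7.7 × 10⁻⁴)(+1.16) = 8.7 × 10⁻⁴ → stable
  111–119 m: −αΔT+βΔS = −(1.9 × 10⁻⁴)(-2.7)+(7.7 × 10⁻⁴)(+0.21) = 6.7 × 10⁻⁴ → stable
  119–160 m: −αΔT+βΔS = −(1.9 × 10⁻⁴)(-0.1)+(7.7 × 10⁻⁴)(+1.73) = 1.4 × 10⁻³ → stable
  160–225 m: −αΔT+βΔS = −(1.9 × 10⁻⁴)(-0.9)+(7.7 × 10⁻⁴)(-0.07) = 1.2 × 10⁻⁴ → stable
Every interval has Δρ > 0: the column is stably stratified throughout.

none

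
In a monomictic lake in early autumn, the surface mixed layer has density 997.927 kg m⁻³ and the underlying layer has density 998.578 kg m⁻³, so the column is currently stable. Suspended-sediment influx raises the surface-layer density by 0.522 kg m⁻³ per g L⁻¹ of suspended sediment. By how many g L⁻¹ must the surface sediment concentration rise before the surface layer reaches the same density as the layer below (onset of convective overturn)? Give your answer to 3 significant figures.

Density deficit of the surface layer: 998.578 − 997.927 = 0.651 kg m⁻³.
Required change = 0.651 / 0.522 = 1.25 g L⁻¹.

1.25 g L⁻¹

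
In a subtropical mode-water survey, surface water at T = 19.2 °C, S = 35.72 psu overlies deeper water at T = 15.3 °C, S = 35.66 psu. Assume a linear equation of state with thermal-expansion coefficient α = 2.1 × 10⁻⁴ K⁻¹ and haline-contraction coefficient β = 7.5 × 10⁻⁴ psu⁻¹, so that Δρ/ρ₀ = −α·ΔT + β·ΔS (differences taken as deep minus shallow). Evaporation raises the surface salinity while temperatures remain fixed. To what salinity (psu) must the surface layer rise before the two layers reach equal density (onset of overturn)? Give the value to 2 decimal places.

Neutral buoyancy requires −α(T_deep − T_surf) + β(S_deep − S_surf′) = 0.
S_surf′ = S_deep − (α/β)·ΔT = 35.66 − (2.1 × 10⁻⁴/7.5 × 10⁻⁴)·(-3.9) = 36.7520 psu.
Increase required: 36.7520 − 35.72 = 1.0320 psu.

36.75 psu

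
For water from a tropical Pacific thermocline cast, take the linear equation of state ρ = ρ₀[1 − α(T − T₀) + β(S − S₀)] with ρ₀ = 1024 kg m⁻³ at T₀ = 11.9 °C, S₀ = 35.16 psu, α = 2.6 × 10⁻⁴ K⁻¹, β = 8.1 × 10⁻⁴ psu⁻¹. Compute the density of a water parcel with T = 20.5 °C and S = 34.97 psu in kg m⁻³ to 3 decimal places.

1021.553 kg m⁻³

T − T₀ = +8.6 K, S − S₀ = -0.19 psu.
Bracket = 1 − α·(+8.6) + β·(-0.19) = 1 + (-2.3899 × 10⁻³) = 0.9976101.
ρ = 1024 × 0.9976101 = 1021.553 kg m⁻³.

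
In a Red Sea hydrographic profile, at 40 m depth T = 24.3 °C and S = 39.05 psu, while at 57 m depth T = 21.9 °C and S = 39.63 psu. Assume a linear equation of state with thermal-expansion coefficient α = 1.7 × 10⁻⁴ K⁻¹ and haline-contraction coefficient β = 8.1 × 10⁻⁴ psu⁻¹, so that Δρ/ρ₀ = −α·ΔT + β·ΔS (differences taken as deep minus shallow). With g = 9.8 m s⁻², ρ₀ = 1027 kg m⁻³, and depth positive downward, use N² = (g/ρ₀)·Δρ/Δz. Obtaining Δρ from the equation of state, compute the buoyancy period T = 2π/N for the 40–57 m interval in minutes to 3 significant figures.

ΔT = -2.4 K, ΔS = +0.58 psu (deep − shallow).
Δρ/ρ₀ = −αΔT + βΔS = 4.08 × 10⁻⁴ + 4.698 × 10⁻⁴ = 8.778 × 10⁻⁴, so Δρ ≈ 0.9015 kg m⁻³.
N² = (g/ρ₀)·Δρ/Δz = g·(Δρ/ρ₀)/Δz = 9.8 × 8.778 × 10⁻⁴ / 17 = 5.0603 × 10⁻⁴ s⁻².
N = √(5.0603 × 10⁻⁴) = 0.022495 rad s⁻¹ → T = 2π/N = 279.31 s = 4.6552 min ≈ 4.66 min.

4.66 min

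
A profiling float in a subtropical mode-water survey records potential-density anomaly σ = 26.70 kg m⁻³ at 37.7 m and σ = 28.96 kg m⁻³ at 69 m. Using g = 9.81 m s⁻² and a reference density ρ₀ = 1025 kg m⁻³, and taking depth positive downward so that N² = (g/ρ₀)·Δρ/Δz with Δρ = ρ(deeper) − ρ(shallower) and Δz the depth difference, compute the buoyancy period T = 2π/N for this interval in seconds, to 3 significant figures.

Δρ = 1028.96 − 1026.70 = 2.26 kg m⁻³ over Δz = 69 − 37.7 = 31.3 m.
N² = (9.81/1025) × (2.26/31.3) = 6.9105 × 10⁻⁴ s⁻².
N = √(6.9105 × 10⁻⁴) = 0.026288 rad s⁻¹, so T = 2π/N = 239.01 s ≈ 239 s.

239 s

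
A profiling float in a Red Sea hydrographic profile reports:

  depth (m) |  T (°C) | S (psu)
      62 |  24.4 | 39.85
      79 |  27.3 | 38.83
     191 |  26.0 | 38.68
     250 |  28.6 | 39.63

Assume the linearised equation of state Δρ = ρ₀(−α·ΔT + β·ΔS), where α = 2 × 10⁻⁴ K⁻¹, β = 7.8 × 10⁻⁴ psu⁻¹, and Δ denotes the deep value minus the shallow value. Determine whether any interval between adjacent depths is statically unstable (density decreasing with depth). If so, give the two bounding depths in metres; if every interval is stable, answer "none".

62–79 m

Evaluate Δρ/ρ₀ = −αΔT + βΔS across each adjacent pair:
  62–79 m: −αΔT+βΔS = −(2 × 10⁻⁴)(+2.9)+(7.8 × 10⁻⁴)(-1.02) = -1.4 × 10⁻³ → UNSTABLE
  79–191 m: −αΔT+βΔS = −(2 × 10⁻⁴)(-1.3)+(7.8 × 10⁻⁴)(-0.15) = 1.4 × 10⁻⁴ → stable
  191–250 m: −αΔT+βΔS = −(2 × 10⁻⁴)(+2.6)+(7.8 × 10⁻⁴)(+0.95) = 2.2 × 10⁻⁴ → stable
The 62–79 m interval has Δρ < 0: lighter water underlies denser water.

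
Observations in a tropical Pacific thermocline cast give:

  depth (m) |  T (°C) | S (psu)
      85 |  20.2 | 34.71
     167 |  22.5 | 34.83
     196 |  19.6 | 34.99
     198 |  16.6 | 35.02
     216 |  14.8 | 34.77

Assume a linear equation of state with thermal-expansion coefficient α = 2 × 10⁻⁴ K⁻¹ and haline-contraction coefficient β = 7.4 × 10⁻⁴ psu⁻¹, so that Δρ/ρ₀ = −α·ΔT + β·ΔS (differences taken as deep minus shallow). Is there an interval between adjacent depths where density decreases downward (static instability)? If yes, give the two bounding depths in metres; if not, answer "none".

Evaluate Δρ/ρ₀ = −αΔT + βΔS across each adjacent pair:
  85–167 m: −αΔT+βΔS = −(2 × 10⁻⁴)(+2.3)+(7.4 × 10⁻⁴)(+0.12) = -3.7 × 10⁻⁴ → UNSTABLE
  167–196 m: −αΔT+βΔS = −(2 × 10⁻⁴)(-2.9)+(7.4 × 10⁻⁴)(+0.16) = 7.0 × 10⁻⁴ → stable
  196–198 m: −αΔT+βΔS = −(2 × 10⁻⁴)(-3.0)+(7.4 × 10⁻⁴)(+0.03) = 6.2 × 10⁻⁴ → stable
  198–216 m: −αΔT+βΔS = −(2 × 10⁻⁴)(-1.8)+(7.4 × 10⁻⁴)(-0.25) = 1.8 × 10⁻⁴ → stable
The 85–167 m interval has Δρ < 0: lighter water underlies denser water.

85–167 m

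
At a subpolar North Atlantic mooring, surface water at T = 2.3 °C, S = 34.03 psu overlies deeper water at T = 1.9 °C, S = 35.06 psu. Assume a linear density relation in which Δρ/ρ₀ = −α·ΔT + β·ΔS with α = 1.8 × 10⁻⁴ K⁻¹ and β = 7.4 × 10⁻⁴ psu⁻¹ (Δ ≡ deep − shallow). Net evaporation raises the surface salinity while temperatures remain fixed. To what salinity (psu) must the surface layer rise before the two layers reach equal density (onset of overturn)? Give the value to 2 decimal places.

35.16 psu

Neutral buoyancy requires −α(T_deep − T_surf) + β(S_deep − S_surf′) = 0.
S_surf′ = S_deep − (α/β)·ΔT = 35.06 − (1.8 × 10⁻⁴/7.4 × 10⁻⁴)·(-0.4) = 35.1573 psu.
Increase required: 35.1573 − 34.03 = 1.1273 psu.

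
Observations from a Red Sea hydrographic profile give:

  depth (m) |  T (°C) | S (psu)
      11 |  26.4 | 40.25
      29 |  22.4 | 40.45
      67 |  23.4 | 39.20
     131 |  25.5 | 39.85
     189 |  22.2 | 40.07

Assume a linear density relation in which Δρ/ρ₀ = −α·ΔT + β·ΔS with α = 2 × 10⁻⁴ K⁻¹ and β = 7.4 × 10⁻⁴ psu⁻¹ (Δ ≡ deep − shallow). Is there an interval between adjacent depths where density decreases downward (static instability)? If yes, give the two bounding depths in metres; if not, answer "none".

29–67 m

Evaluate Δρ/ρ₀ = −αΔT + βΔS across each adjacent pair:
  11–29 m: −αΔT+βΔS = −(2 × 10⁻⁴)(-4.0)+(7.4 × 10⁻⁴)(+0.20) = 9.5 × 10⁻⁴ → stable
  29–67 m: −αΔT+βΔS = −(2 × 10⁻⁴)(+1.0)+(7.4 × 10⁻⁴)(-1.25) = -1.1 × 10⁻³ → UNSTABLE
  67–131 m: −αΔT+βΔS = −(2 × 10⁻⁴)(+2.1)+(7.4 × 10⁻⁴)(+0.65) = 6.1 × 10⁻⁵ → stable
  131–189 m: −αΔT+βΔS = −(2 × 10⁻⁴)(-3.3)+(7.4 × 10⁻⁴)(+0.22) = 8.2 × 10⁻⁴ → stable
The 29–67 m interval has Δρ < 0: lighter water underlies denser water.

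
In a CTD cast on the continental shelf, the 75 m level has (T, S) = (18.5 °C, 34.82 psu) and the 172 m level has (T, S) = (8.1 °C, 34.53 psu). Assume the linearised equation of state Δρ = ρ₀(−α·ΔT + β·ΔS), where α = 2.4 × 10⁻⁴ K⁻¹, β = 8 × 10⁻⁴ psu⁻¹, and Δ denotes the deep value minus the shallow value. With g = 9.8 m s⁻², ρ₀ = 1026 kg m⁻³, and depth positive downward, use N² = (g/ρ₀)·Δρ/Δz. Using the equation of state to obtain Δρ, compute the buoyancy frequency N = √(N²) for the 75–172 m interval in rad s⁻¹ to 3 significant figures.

0.0151 rad s⁻¹

ΔT = -10.4 K, ΔS = -0.29 psu (deep − shallow).
Δρ/ρ₀ = −αΔT + βΔS = 2.496 × 10⁻³ − 2.32 × 10⁻⁴ = 2.264 × 10⁻³, so Δρ ≈ 2.323 kg m⁻³.
N² = (g/ρ₀)·Δρ/Δz = g·(Δρ/ρ₀)/Δz = 9.8 × 2.264 × 10⁻³ / 97 = 2.2873 × 10⁻⁴ s⁻².
N = √(2.2873 × 10⁻⁴) = 0.015124 rad s⁻¹ ≈ 0.0151 rad s⁻¹.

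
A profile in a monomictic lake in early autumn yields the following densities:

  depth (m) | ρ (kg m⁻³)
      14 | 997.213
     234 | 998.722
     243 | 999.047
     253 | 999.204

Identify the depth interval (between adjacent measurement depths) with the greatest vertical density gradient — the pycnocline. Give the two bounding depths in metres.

Compute the density gradient over each adjacent pair:
  14–234 m: Δρ/Δz = 1.509/220 = 6.9 × 10⁻³ kg m⁻⁴
  234–243 m: Δρ/Δz = 0.325/9 = 0.036 kg m⁻⁴
  243–253 m: Δρ/Δz = 0.157/10 = 0.016 kg m⁻⁴
The largest gradient is in the 234–243 m interval — the pycnocline.

234–243 m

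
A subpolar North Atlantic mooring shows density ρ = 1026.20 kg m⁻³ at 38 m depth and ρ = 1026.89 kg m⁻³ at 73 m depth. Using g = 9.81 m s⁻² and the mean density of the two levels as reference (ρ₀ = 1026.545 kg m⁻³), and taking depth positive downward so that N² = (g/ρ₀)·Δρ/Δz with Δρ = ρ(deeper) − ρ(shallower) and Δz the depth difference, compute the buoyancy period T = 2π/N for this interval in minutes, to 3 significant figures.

Δρ = 1026.89 − 1026.20 = 0.69 kg m⁻³ over Δz = 73 − 38 = 35 m.
N² = (9.81/1026.545) × (0.69/35) = 1.8840 × 10⁻⁴ s⁻².
N = √(1.8840 × 10⁻⁴) = 0.013726 rad s⁻¹, so T = 2π/N = 457.76 s = 7.6293 min ≈ 7.63 min.
N² > 0, so the interval is statically stable.

7.63 min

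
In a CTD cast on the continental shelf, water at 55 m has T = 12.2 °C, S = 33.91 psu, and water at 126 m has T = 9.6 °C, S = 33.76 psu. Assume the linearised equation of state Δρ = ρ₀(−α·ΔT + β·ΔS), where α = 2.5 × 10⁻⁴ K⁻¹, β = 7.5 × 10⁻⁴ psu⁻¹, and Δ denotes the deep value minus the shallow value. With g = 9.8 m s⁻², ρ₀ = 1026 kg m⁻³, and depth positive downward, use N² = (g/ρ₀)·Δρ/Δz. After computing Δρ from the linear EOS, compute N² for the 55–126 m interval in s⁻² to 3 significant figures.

ΔT = -2.6 K, ΔS = -0.15 psu (deep − shallow).
Δρ/ρ₀ = −αΔT + βΔS = 6.50 × 10⁻⁴ − 1.125 × 10⁻⁴ = 5.375 × 10⁻⁴, so Δρ ≈ 0.5515 kg m⁻³.
N² = (g/ρ₀)·Δρ/Δz = g·(Δρ/ρ₀)/Δz = 9.8 × 5.375 × 10⁻⁴ / 71 = 7.4190 × 10⁻⁵ s⁻² ≈ 7.42 × 10⁻⁵ s⁻².

7.42 × 10⁻⁵ s⁻²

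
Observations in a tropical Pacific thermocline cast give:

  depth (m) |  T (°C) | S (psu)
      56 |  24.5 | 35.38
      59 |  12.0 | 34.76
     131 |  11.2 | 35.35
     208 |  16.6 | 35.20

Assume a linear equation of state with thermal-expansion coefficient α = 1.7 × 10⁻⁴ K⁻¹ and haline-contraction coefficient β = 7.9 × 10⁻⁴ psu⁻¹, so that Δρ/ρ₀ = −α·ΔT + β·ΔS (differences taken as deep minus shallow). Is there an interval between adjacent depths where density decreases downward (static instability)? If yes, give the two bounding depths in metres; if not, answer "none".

131–208 m

Evaluate Δρ/ρ₀ = −αΔT + βΔS across each adjacent pair:
  56–59 m: −αΔT+βΔS = −(1.7 × 10⁻⁴)(-12.5)+(7.9 × 10⁻⁴)(-0.62) = 1.6 × 10⁻³ → stable
  59–131 m: −αΔT+βΔS = −(1.7 × 10⁻⁴)(-0.8)+(7.9 × 10⁻⁴)(+0.59) = 6.0 × 10⁻⁴ → stable
  131–208 m: −αΔT+βΔS = −(1.7 × 10⁻⁴)(+5.4)+(7.9 × 10⁻⁴)(-0.15) = -1.0 × 10⁻³ → UNSTABLE
The 131–208 m interval has Δρ < 0: lighter water underlies denser water.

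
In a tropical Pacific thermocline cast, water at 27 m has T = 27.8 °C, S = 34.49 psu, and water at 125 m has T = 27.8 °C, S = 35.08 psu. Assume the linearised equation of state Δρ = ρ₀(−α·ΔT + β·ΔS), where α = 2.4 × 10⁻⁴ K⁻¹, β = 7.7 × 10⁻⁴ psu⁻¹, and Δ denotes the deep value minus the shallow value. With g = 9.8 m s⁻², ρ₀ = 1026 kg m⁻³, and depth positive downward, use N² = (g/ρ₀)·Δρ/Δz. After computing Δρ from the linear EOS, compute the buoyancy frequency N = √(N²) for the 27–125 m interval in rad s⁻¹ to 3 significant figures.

6.74 × 10⁻³ rad s⁻¹

ΔT = +0.0 K, ΔS = +0.59 psu (deep − shallow).
Δρ/ρ₀ = −αΔT + βΔS = 0 + 4.543 × 10⁻⁴ = 4.543 × 10⁻⁴, so Δρ ≈ 0.4661 kg m⁻³.
N² = (g/ρ₀)·Δρ/Δz = g·(Δρ/ρ₀)/Δz = 9.8 × 4.543 × 10⁻⁴ / 98 = 4.5430 × 10⁻⁵ s⁻².
N = √(4.5430 × 10⁻⁵) = 6.7402 × 10⁻³ rad s⁻¹ ≈ 6.74 × 10⁻³ rad s⁻¹.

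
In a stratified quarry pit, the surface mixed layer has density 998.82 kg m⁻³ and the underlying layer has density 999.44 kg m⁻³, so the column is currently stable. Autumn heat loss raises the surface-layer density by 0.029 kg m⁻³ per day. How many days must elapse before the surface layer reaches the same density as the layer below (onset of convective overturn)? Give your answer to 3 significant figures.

21.4 days

Density deficit of the surface layer: 999.44 − 998.82 = 0.62 kg m⁻³.
Required change = 0.62 / 0.029 = 21.4 days.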